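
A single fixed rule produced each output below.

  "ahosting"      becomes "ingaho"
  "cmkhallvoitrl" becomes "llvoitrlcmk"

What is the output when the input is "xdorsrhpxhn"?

rhpxhnxdo

Rule — move the first 3 characters to the end (rotate left by 3), then delete the first 2 characters.
Working it through for "xdorsrhpxhn": intermediate "rsrhpxhnxdo", final "rhpxhnxdo".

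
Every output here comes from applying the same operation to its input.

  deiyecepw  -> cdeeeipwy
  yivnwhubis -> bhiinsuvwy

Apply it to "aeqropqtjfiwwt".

aefijopqqrttww

Each output is the input with this applied: sort the characters into alphabetical order.
So "aeqropqtjfiwwt" becomes "aefijopqqrttww".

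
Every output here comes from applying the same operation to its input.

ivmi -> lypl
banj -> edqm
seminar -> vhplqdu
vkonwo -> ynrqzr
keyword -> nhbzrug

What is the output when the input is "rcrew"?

What's happening: shift every letter 3 places forward in the alphabet (wrapping around).
Doing the same to "rcrew": "ufuhz".

ufuhz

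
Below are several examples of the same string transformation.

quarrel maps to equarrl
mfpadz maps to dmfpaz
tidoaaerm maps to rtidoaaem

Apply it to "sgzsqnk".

nsgzsqk

The transformation: move the last character to the front, then swap the first and last characters.
"sgzsqnk" → "ksgzsqn" → "nsgzsqk".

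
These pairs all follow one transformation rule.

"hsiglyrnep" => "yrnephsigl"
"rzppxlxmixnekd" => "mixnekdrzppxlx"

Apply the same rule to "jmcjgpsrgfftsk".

rgfftskjmcjgps

Rule — swap the front and back halves of the string.
On "jmcjgpsrgfftsk" that produces "rgfftskjmcjgps".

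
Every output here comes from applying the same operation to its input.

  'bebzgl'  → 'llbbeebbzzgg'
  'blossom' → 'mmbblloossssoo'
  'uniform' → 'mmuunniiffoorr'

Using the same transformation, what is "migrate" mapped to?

Rule — double every character, then move the last 2 characters to the front (rotate right by 2).
For "migrate", step one produces "mmiiggrraattee"; step two turns that into "eemmiiggrraatt".

eemmiiggrraatt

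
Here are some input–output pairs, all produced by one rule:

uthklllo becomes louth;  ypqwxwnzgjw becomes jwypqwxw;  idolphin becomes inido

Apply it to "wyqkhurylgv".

In each case the input is transformed by: move the last 2 characters to the front (rotate right by 2), then delete the last 3 characters.
For "wyqkhurylgv", step one produces "gvwyqkhuryl"; step two turns that into "gvwyqkhu".

gvwyqkhu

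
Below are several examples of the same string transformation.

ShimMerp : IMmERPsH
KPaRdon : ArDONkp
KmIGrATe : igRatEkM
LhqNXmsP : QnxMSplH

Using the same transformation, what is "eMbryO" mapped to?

The pattern: flip the case of every letter, then move the first 2 characters to the end (rotate left by 2).
Working it through for "eMbryO": intermediate "EmBRYo", final "BRYoEm".
(Check on "LhqNXmsP": → "lHQnxMSp" → "QnxMSplH" ✓)

BRYoEm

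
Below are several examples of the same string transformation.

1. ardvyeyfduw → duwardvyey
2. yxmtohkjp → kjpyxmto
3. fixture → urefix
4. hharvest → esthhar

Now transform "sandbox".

What's happening: move the last 3 characters to the front (rotate right by 3), then delete the last character.
Working it through for "sandbox": intermediate "boxsand", final "boxsan".

boxsan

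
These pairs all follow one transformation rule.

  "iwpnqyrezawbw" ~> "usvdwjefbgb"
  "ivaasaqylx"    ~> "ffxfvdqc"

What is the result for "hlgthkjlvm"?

Each output is the input with this applied: shift every letter 5 places forward in the alphabet (wrapping around), then delete the first 2 characters.
Working it through for "hlgthkjlvm": intermediate "mqlympoqar", final "lympoqar".

lympoqar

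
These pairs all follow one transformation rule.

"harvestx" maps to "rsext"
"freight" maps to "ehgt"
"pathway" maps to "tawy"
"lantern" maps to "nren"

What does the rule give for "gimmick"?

mcik

In each case the input is transformed by: swap each adjacent pair of characters (1↔2, 3↔4, ...), then delete the first 3 characters.
For "gimmick", step one produces "igmmcik"; step two turns that into "mcik".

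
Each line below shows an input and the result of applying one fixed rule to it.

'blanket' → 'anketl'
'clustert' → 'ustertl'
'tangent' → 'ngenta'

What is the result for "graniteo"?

aniteor

The pattern: delete the first character, then move the first character to the end.
So "graniteo" becomes "aniteor".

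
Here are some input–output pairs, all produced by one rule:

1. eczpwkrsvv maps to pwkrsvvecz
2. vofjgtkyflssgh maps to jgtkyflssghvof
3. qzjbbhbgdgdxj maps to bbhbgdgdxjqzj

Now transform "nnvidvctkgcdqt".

idvctkgcdqtnnv

Rule — move the first 3 characters to the end (rotate left by 3).
So "nnvidvctkgcdqt" becomes "idvctkgcdqtnnv".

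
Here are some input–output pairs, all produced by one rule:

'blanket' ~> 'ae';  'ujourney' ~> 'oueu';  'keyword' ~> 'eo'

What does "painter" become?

aie

Looking at the pairs, the operation is to move the first character to the end, then keep only the vowels.
Working it through for "painter": intermediate "ainterp", final "aie".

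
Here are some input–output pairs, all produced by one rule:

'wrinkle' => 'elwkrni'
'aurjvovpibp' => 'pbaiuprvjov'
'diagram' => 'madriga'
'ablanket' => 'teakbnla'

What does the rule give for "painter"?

The transformation: move the last character to the front, then take characters alternately from the front and the back (1st, last, 2nd, 2nd-last, ...).
Doing the same to "painter": "reptani".

reptani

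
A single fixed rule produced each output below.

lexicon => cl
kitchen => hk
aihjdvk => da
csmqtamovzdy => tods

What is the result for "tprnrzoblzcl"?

Each output is the input with this applied: move the first 3 characters to the end (rotate left by 3), then keep one character in every 3, starting at position 2 (positions 2nd, 5th, 8th, ...).
Applying both steps to "tprnrzoblzcl": "nrzoblzcltpr", then "rbcp".

rbcp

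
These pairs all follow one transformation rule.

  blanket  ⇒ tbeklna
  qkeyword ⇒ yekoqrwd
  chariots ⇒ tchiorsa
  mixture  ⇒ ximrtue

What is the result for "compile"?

peilmoc

Looking at the pairs, the operation is to sort the characters into alphabetical order, then swap the first and last characters.
So "compile" becomes "peilmoc".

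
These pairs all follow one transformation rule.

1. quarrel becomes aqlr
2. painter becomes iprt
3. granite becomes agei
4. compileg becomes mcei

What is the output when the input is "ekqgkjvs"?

In each case the input is transformed by: keep every other character starting from the first (positions 1st, 3rd, 5th, ...), then swap each adjacent pair of characters (1↔2, 3↔4, ...).
Starting from "ekqgkjvs": after the first operation, "eqkv"; after the second, "qevk".

qevk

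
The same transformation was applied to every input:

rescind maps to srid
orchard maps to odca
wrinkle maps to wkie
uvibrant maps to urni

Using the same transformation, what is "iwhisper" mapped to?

sihe

The pattern: keep every other character starting from the first (positions 1st, 3rd, 5th, ...), then sort the characters into reverse alphabetical order.
Applying both steps to "iwhisper": "ihse", then "sihe".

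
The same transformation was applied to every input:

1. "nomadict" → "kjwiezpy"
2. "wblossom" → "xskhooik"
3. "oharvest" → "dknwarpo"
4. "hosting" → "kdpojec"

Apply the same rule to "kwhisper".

What's happening: shift every letter 4 places backward in the alphabet (wrapping around), then swap each adjacent pair of characters (1↔2, 3↔4, ...).
Applying both steps to "kwhisper": "gsdeolan", then "sgedlona".

sgedlona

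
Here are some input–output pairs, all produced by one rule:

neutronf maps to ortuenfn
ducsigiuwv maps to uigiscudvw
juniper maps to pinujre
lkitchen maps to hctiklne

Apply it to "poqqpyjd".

Rule — reverse the string, then move the first 2 characters to the end (rotate left by 2).
Starting from "poqqpyjd": after the first operation, "djypqqop"; after the second, "ypqqopdj".

ypqqopdj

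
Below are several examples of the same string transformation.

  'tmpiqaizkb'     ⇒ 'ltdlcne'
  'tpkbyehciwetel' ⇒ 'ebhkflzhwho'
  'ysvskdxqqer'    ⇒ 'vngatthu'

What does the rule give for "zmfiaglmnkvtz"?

ldjopqnywc

Rule — shift every letter 3 places forward in the alphabet (wrapping around), then delete the first 3 characters.
Doing the same to "zmfiaglmnkvtz": "ldjopqnywc".
(Check on "tpkbyehciwetel": → "wsnebhkflzhwho" → "ebhkflzhwho" ✓)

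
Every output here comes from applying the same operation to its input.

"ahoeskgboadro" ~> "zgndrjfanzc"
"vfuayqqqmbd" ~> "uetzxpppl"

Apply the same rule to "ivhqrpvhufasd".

hugpqougtez

The pattern: shift every letter 1 place backward in the alphabet (wrapping around), then delete the last 2 characters.
"ivhqrpvhufasd" → "hugpqougtezrc" → "hugpqougtez".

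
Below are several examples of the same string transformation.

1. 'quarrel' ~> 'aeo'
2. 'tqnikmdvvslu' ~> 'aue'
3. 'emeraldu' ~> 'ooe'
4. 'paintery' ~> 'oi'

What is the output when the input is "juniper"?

eo

Each output is the input with this applied: shift every letter 10 places forward in the alphabet (wrapping around), then keep only the vowels.
"juniper" → "texszob" → "eo".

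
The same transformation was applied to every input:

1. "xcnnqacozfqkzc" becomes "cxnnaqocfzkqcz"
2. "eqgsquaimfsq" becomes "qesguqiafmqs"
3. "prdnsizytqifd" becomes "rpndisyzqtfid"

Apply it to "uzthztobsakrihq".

In each case the input is transformed by: swap each adjacent pair of characters (1↔2, 3↔4, ...).
So "uzthztobsakrihq" becomes "zuhttzboasrkhiq".

zuhttzboasrkhiq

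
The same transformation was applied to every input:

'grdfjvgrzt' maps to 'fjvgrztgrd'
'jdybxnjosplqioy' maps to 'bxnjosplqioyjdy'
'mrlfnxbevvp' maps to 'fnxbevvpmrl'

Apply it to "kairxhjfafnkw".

rxhjfafnkwkai

Each output is the input with this applied: move the first 3 characters to the end (rotate left by 3).
"kairxhjfafnkw" → "rxhjfafnkwkai".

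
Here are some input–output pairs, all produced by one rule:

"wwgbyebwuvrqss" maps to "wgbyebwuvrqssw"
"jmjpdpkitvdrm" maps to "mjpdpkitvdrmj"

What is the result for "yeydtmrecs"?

eydtmrecsy

Looking at the pairs, the operation is to move the first character to the end.
So "yeydtmrecs" becomes "eydtmrecsy".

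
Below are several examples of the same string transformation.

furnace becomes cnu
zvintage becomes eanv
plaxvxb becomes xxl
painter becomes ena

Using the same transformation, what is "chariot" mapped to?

orh

Rule — keep every other character starting from the second (positions 2nd, 4th, 6th, ...), then reverse the string.
Working it through for "chariot": intermediate "hro", final "orh".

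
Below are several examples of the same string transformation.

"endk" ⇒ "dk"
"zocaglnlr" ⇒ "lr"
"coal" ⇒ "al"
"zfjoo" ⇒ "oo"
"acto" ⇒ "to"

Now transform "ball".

ll

The rule is to keep only the last 2 characters.
Applying that to "ball" gives "ll".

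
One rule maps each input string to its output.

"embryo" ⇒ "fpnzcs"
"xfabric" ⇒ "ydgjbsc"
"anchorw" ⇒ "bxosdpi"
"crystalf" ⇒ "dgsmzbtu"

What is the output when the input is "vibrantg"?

In each case the input is transformed by: take characters alternately from the front and the back (1st, last, 2nd, 2nd-last, ...), then shift every letter 1 place forward in the alphabet (wrapping around).
Working it through for "vibrantg": intermediate "vgitbnra", final "whjucosb".

whjucosb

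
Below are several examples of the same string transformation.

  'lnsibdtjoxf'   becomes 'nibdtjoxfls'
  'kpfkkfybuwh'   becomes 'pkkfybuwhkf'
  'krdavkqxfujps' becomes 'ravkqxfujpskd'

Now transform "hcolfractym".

clfractymho

Each output is the input with this applied: move the first 2 characters to the end (rotate left by 2), then swap the first and last characters.
For "hcolfractym" the result is "clfractymho".
(Check on "krdavkqxfujps": → "davkqxfujpskr" → "ravkqxfujpskd" ✓)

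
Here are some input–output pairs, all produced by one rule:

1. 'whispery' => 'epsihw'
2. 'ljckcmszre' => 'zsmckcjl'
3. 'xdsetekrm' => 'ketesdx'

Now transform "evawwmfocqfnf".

fqcofmwwave

Looking at the pairs, the operation is to reverse the string, then delete the first 2 characters.
"evawwmfocqfnf" → "fqcofmwwave".
(Check on "whispery": → "yrepsihw" → "epsihw" ✓)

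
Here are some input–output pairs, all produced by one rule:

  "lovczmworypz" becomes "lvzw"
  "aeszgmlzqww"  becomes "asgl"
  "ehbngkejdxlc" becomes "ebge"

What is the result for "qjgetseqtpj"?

qgte

The rule is to keep every other character starting from the first (positions 1st, 3rd, 5th, ...), then keep only the first 4 characters.
Applying both steps to "qjgetseqtpj": "qgtetj", then "qgte".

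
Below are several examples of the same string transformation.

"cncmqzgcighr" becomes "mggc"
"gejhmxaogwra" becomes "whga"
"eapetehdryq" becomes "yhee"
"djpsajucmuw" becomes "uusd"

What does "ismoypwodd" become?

Looking at the pairs, the operation is to keep one character in every 3, starting at position 1 (positions 1st, 4th, 7th, ...), then sort the characters into reverse alphabetical order.
On "ismoypwodd": the first step gives "iowd", and the second then gives "woid".

woid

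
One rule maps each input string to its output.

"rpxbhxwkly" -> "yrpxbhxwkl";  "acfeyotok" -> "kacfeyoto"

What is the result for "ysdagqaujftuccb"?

Looking at the pairs, the operation is to move the last character to the front.
So "ysdagqaujftuccb" becomes "bysdagqaujftucc".

bysdagqaujftucc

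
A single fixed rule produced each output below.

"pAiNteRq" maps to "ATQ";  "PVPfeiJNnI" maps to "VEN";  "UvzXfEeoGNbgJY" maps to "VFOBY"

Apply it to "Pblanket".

BNT

Each output is the input with this applied: keep one character in every 3, starting at position 2 (positions 2nd, 5th, 8th, ...), then convert every letter to uppercase.
Working it through for "Pblanket": intermediate "bnt", final "BNT".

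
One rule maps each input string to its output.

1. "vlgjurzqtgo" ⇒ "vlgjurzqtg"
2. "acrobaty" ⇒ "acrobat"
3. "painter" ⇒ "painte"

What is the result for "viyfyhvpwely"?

viyfyhvpwel

Looking at the pairs, the operation is to delete the last character.
On "viyfyhvpwely" that produces "viyfyhvpwel".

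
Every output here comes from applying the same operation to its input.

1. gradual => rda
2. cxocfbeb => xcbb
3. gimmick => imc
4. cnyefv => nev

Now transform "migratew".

In each case the input is transformed by: keep every other character starting from the second (positions 2nd, 4th, 6th, ...).
So "migratew" becomes "irtw".

irtw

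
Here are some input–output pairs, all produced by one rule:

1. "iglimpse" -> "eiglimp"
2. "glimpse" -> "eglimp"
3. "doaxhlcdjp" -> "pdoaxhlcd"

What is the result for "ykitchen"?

What's happening: move the last character to the front, then delete the last character.
Starting from "ykitchen": after the first operation, "nykitche"; after the second, "nykitch".

nykitch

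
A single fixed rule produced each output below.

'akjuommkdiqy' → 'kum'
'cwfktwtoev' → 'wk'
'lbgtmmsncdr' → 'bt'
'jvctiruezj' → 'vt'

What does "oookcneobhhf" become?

In each case the input is transformed by: keep every other character starting from the second (positions 2nd, 4th, 6th, ...), then delete the last 3 characters.
"oookcneobhhf" → "oknohf" → "okn".

okn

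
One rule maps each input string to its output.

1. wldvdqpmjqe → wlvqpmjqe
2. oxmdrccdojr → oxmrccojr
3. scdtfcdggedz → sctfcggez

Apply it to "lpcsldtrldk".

lpcsltrlk

The pattern: remove every "d".
Doing the same to "lpcsldtrldk": "lpcsltrlk".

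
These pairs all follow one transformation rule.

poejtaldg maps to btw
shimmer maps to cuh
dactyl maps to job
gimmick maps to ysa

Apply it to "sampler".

buh

The rule is to shift every letter 10 places backward in the alphabet (wrapping around), then keep only the last 3 characters.
"sampler" → "iqcfbuh" → "buh".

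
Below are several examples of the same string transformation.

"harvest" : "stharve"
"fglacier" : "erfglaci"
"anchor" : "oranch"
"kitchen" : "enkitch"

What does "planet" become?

Each output is the input with this applied: move the last 2 characters to the front (rotate right by 2).
Doing the same to "planet": "etplan".

etplan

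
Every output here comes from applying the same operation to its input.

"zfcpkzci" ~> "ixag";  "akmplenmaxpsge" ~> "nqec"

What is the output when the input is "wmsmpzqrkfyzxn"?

wxvl

Rule — shift every letter 2 places backward in the alphabet (wrapping around), then keep only the last 4 characters.
Working it through for "wmsmpzqrkfyzxn": intermediate "ukqknxopidwxvl", final "wxvl".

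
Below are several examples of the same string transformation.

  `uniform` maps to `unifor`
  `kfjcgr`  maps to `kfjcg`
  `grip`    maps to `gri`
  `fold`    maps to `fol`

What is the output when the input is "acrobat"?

In each case the input is transformed by: delete the last character.
On "acrobat" that produces "acroba".

acroba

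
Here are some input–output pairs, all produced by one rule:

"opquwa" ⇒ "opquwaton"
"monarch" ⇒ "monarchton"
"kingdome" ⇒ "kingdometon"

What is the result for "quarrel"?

quarrelton

Looking at the pairs, the operation is to append "ton".
"quarrel" → "quarrelton".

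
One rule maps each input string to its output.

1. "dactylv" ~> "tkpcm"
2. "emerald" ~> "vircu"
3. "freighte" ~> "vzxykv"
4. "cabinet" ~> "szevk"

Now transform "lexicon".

oztfe

Looking at the pairs, the operation is to delete the first 2 characters, then shift every letter 9 places backward in the alphabet (wrapping around).
"lexicon" → "xicon" → "oztfe".
(Check on "emerald": → "erald" → "vircu" ✓)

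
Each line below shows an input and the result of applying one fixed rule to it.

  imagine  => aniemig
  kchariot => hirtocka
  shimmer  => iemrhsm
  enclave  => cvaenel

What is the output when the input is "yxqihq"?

qqhxyi

Rule — swap each adjacent pair of characters (1↔2, 3↔4, ...), then move the first 3 characters to the end (rotate left by 3).
Doing the same to "yxqihq": "qqhxyi".
(Check on "shimmer": → "hsmiemr" → "iemrhsm" ✓)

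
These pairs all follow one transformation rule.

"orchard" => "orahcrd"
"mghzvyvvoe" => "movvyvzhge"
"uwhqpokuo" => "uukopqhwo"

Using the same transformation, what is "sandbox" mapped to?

What's happening: swap the first and last characters, then reverse the string.
"sandbox" → "xandbos" → "sobdnax".

sobdnax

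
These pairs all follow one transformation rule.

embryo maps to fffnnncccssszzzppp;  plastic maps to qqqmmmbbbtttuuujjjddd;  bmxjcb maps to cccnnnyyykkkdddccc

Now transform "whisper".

The pattern: shift every letter 1 place forward in the alphabet (wrapping around), then repeat every character 3 times.
"whisper" → "xxxiiijjjtttqqqfffsss".

xxxiiijjjtttqqqfffsss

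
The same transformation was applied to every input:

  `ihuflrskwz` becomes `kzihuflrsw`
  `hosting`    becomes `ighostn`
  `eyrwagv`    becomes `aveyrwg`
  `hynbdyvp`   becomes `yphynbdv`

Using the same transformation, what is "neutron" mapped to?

rnneuto

The transformation: move the last 2 characters to the front (rotate right by 2), then swap the first and last characters.
Starting from "neutron": after the first operation, "onneutr"; after the second, "rnneuto".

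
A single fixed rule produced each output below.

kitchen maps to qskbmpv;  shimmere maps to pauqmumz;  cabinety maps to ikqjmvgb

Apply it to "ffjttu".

Each output is the input with this applied: shift every letter 8 places forward in the alphabet (wrapping around), then swap each adjacent pair of characters (1↔2, 3↔4, ...).
"ffjttu" → "nnrbbc" → "nnbrcb".

nnbrcb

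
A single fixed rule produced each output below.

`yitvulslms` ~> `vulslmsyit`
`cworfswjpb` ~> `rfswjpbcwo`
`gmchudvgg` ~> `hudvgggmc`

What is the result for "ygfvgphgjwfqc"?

vgphgjwfqcygf

Looking at the pairs, the operation is to move the first 3 characters to the end (rotate left by 3).
Doing the same to "ygfvgphgjwfqc": "vgphgjwfqcygf".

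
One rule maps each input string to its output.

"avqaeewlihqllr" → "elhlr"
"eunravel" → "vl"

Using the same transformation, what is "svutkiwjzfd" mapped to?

ijf

Rule — keep every other character starting from the second (positions 2nd, 4th, 6th, ...), then delete the first 2 characters.
Starting from "svutkiwjzfd": after the first operation, "vtijf"; after the second, "ijf".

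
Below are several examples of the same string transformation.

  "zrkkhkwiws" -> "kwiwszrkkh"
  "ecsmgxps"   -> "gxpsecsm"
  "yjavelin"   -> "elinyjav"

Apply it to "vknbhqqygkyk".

qygkykvknbhq

Looking at the pairs, the operation is to swap the front and back halves of the string.
On "vknbhqqygkyk" that produces "qygkykvknbhq".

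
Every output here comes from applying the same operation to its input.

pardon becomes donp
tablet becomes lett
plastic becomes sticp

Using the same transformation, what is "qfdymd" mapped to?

ymdq

Rule — move the first 3 characters to the end (rotate left by 3), then delete the last 2 characters.
Working it through for "qfdymd": intermediate "ymdqfd", final "ymdq".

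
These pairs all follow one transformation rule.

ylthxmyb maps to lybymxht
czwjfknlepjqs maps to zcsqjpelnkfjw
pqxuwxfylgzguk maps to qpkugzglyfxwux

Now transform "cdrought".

dcthguor

What's happening: reverse the string, then move the last 2 characters to the front (rotate right by 2).
For "cdrought" the result is "dcthguor".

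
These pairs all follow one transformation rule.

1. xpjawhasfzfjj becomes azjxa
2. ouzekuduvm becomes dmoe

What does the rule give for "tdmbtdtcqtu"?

tttb

Looking at the pairs, the operation is to keep one character in every 3, starting at position 1 (positions 1st, 4th, 7th, ...), then move the first 2 characters to the end (rotate left by 2).
"tdmbtdtcqtu" → "tttb".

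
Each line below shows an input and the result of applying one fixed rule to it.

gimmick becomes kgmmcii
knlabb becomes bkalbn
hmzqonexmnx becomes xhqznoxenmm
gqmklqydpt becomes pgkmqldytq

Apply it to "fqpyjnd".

The rule is to swap each adjacent pair of characters (1↔2, 3↔4, ...), then swap the first and last characters.
On "fqpyjnd": the first step gives "qfypnjd", and the second then gives "dfypnjq".
(Check on "gimmick": → "igmmcik" → "kgmmcii" ✓)

dfypnjq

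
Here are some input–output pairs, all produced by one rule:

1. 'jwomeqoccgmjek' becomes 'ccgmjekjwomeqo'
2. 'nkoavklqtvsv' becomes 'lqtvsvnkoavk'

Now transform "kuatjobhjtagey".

hjtageykuatjob

Looking at the pairs, the operation is to swap the front and back halves of the string.
"kuatjobhjtagey" → "hjtageykuatjob".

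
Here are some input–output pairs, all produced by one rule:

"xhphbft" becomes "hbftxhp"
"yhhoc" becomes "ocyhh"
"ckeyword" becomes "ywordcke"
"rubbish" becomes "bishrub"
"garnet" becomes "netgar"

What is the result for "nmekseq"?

The pattern: move the first 3 characters to the end (rotate left by 3).
So "nmekseq" becomes "kseqnme".

kseqnme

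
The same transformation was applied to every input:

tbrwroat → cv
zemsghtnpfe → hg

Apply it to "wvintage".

The transformation: shift every letter 2 places forward in the alphabet (wrapping around), then keep only the last 2 characters.
Applying both steps to "wvintage": "yxkpvcig", then "ig".

ig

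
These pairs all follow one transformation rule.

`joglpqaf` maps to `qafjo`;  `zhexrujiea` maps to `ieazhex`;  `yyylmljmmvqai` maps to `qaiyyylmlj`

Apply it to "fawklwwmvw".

In each case the input is transformed by: move the last 3 characters to the front (rotate right by 3), then delete the last 3 characters.
Applying both steps to "fawklwwmvw": "mvwfawklww", then "mvwfawk".
(Check on "yyylmljmmvqai": → "qaiyyylmljmmv" → "qaiyyylmlj" ✓)

mvwfawk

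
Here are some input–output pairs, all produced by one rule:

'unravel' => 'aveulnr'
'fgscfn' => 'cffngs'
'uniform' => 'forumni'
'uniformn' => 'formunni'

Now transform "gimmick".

Each output is the input with this applied: swap the first and last characters, then move the first 3 characters to the end (rotate left by 3).
For "gimmick", step one produces "kimmicg"; step two turns that into "micgkim".

micgkim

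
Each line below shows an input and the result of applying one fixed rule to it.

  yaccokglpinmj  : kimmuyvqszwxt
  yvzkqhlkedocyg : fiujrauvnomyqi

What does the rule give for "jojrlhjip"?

The pattern: swap each adjacent pair of characters (1↔2, 3↔4, ...), then shift every letter 10 places forward in the alphabet (wrapping around).
For "jojrlhjip", step one produces "ojrjhlijp"; step two turns that into "ytbtrvstz".
(Check on "yvzkqhlkedocyg": → "vykzhqkldecogy" → "fiujrauvnomyqi" ✓)

ytbtrvstz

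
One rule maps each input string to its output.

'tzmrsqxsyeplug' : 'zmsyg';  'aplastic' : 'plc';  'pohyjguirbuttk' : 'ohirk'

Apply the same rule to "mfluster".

The pattern: swap each adjacent pair of characters (1↔2, 3↔4, ...), then keep one character in every 3, starting at position 1 (positions 1st, 4th, 7th, ...).
So "mfluster" becomes "flr".

flr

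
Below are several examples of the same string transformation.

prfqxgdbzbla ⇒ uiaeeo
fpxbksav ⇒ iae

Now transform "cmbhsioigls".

What's happening: shift every letter 3 places forward in the alphabet (wrapping around), then keep only the vowels.
On "cmbhsioigls": the first step gives "fpekvlrljov", and the second then gives "eo".

eo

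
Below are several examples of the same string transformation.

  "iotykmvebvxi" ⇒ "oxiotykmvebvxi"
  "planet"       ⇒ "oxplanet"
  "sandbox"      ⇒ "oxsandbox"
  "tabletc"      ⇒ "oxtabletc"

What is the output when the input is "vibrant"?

In each case the input is transformed by: prepend "ox".
So "vibrant" becomes "oxvibrant".

oxvibrant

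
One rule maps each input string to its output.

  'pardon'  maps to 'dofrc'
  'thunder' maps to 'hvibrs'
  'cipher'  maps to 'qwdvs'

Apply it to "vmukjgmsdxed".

jaiyxuagrls

What's happening: shift every letter 12 places backward in the alphabet (wrapping around), then delete the last character.
Working it through for "vmukjgmsdxed": intermediate "jaiyxuagrlsr", final "jaiyxuagrls".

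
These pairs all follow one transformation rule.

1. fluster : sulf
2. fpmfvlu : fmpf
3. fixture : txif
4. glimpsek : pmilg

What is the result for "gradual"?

Rule — delete the last 3 characters, then reverse the string.
For "gradual", step one produces "grad"; step two turns that into "darg".

darg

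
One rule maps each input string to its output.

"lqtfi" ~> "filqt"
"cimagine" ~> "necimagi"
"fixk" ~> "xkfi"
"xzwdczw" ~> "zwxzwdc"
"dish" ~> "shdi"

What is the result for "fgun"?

Rule — move the last 2 characters to the front (rotate right by 2).
So "fgun" becomes "unfg".

unfg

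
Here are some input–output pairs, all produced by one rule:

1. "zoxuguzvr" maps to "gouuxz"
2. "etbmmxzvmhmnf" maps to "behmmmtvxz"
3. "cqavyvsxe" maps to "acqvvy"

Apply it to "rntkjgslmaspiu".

In each case the input is transformed by: delete the last 3 characters, then sort the characters into alphabetical order.
Applying both steps to "rntkjgslmaspiu": "rntkjgslmas", then "agjklmnrsst".
(Check on "cqavyvsxe": → "cqavyv" → "acqvvy" ✓)

agjklmnrsst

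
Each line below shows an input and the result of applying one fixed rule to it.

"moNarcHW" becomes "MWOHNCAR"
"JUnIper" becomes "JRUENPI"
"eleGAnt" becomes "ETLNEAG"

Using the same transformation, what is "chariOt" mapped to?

CTHOAIR

The pattern: take characters alternately from the front and the back (1st, last, 2nd, 2nd-last, ...), then convert every letter to uppercase.
Applying both steps to "chariOt": "cthOair", then "CTHOAIR".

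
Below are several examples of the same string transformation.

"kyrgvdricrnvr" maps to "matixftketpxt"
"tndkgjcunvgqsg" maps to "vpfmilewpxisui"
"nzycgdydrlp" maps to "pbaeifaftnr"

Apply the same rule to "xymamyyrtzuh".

Rule — shift every letter 2 places forward in the alphabet (wrapping around).
So "xymamyyrtzuh" becomes "zaocoaatvbwj".

zaocoaatvbwj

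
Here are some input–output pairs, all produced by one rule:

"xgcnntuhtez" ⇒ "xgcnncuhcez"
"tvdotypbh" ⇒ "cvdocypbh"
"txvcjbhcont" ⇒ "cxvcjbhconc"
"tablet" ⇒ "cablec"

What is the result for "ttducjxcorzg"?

Looking at the pairs, the operation is to replace every "t" with "c".
So "ttducjxcorzg" becomes "ccducjxcorzg".

ccducjxcorzg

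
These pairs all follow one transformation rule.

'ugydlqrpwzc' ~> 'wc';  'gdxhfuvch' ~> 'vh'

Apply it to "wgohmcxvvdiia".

What's happening: keep every other character starting from the first (positions 1st, 3rd, 5th, ...), then keep only the last 2 characters.
Applying that to "wgohmcxvvdiia" gives "ia".

ia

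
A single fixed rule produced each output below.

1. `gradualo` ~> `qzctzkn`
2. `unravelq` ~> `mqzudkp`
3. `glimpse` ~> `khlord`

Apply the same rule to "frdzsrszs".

In each case the input is transformed by: shift every letter 1 place backward in the alphabet (wrapping around), then delete the first character.
"frdzsrszs" → "eqcyrqryr" → "qcyrqryr".

qcyrqryr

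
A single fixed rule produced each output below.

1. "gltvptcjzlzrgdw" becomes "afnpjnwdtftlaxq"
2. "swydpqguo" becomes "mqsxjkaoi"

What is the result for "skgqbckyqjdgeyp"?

meakvweskdxaysj

Looking at the pairs, the operation is to shift every letter 6 places backward in the alphabet (wrapping around).
So "skgqbckyqjdgeyp" becomes "meakvweskdxaysj".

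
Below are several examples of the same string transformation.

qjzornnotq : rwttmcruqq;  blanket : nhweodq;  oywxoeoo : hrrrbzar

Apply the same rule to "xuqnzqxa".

In each case the input is transformed by: move the last 3 characters to the front (rotate right by 3), then shift every letter 3 places forward in the alphabet (wrapping around).
Applying that to "xuqnzqxa" gives "tadaxtqc".

tadaxtqc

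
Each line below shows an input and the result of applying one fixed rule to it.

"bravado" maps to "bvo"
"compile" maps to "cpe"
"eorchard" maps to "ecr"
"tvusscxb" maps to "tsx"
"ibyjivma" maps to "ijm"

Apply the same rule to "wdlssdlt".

What's happening: keep one character in every 3, starting at position 1 (positions 1st, 4th, 7th, ...).
For "wdlssdlt" the result is "wsl".

wsl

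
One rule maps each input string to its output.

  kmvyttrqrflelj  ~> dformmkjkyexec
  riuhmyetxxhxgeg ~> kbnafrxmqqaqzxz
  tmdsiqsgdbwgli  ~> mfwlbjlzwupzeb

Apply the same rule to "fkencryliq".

ydxgvkrebj

In each case the input is transformed by: shift every letter 7 places backward in the alphabet (wrapping around).
Doing the same to "fkencryliq": "ydxgvkrebj".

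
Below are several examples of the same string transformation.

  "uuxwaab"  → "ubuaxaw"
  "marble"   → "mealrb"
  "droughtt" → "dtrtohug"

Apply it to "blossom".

bmlooss

The transformation: take characters alternately from the front and the back (1st, last, 2nd, 2nd-last, ...).
Applying that to "blossom" gives "bmlooss".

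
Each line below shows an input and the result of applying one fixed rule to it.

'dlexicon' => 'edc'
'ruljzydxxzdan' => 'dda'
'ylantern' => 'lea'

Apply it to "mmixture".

mie

The pattern: sort the characters into reverse alphabetical order, then keep only the last 3 characters.
Working it through for "mmixture": intermediate "xutrmmie", final "mie".
(Check on "ylantern": → "ytrnnlea" → "lea" ✓)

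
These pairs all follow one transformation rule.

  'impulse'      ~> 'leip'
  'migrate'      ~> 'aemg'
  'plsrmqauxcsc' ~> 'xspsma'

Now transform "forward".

adfr

In each case the input is transformed by: keep every other character starting from the first (positions 1st, 3rd, 5th, ...), then move the last 2 characters to the front (rotate right by 2).
Applying both steps to "forward": "frad", then "adfr".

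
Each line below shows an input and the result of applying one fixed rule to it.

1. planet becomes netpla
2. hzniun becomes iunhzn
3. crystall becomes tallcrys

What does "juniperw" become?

Each output is the input with this applied: swap the front and back halves of the string.
For "juniperw" the result is "perwjuni".

perwjuni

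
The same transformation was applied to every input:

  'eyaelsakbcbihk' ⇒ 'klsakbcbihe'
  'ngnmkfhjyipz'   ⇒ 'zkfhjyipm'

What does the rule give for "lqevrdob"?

In each case the input is transformed by: delete the first 3 characters, then swap the first and last characters.
Starting from "lqevrdob": after the first operation, "vrdob"; after the second, "brdov".

brdov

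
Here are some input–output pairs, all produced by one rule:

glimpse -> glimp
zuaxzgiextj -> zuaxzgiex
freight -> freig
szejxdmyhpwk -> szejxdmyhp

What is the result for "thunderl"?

thunde

What's happening: delete the last 2 characters.
So "thunderl" becomes "thunde".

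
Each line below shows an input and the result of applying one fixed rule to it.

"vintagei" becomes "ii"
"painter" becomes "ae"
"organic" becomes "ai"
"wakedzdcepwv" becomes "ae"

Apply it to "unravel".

ae

In each case the input is transformed by: keep every other character starting from the second (positions 2nd, 4th, 6th, ...), then keep only the vowels.
Applying both steps to "unravel": "nae", then "ae".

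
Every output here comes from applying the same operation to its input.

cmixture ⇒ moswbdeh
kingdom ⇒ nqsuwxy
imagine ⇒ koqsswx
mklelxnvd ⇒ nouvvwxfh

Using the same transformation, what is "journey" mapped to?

Rule — sort the characters into alphabetical order, then shift every letter 10 places forward in the alphabet (wrapping around).
Working it through for "journey": intermediate "ejnoruy", final "otxybei".

otxybei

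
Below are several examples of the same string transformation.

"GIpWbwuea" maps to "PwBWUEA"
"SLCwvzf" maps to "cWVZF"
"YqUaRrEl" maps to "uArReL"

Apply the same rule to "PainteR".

Looking at the pairs, the operation is to flip the case of every letter, then delete the first 2 characters.
Doing the same to "PainteR": "INTEr".

INTEr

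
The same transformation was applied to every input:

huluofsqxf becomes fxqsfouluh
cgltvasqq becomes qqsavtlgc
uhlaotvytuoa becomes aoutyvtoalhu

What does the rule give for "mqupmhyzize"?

What's happening: reverse the string.
Doing the same to "mqupmhyzize": "ezizyhmpuqm".

ezizyhmpuqm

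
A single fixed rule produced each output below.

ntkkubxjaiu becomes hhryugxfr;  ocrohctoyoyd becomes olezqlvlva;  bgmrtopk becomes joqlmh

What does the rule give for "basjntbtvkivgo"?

Looking at the pairs, the operation is to shift every letter 3 places backward in the alphabet (wrapping around), then delete the first 2 characters.
So "basjntbtvkivgo" becomes "pgkqyqshfsdl".
(Check on "ntkkubxjaiu": → "kqhhryugxfr" → "hhryugxfr" ✓)

pgkqyqshfsdl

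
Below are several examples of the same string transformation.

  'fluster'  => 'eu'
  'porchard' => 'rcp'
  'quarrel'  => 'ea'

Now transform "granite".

Looking at the pairs, the operation is to reverse the string, then keep one character in every 3, starting at position 2 (positions 2nd, 5th, 8th, ...).
Applying both steps to "granite": "etinarg", then "ta".

ta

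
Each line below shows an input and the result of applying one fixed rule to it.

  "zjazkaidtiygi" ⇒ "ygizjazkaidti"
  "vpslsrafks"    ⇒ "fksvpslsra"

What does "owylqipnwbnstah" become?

tahowylqipnwbns

The rule is to move the last 3 characters to the front (rotate right by 3).
Applying that to "owylqipnwbnstah" gives "tahowylqipnwbns".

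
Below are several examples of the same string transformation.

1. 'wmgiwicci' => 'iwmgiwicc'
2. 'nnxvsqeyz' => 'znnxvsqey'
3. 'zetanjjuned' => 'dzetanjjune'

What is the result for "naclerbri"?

What's happening: move the last character to the front.
"naclerbri" → "inaclerbr".

inaclerbr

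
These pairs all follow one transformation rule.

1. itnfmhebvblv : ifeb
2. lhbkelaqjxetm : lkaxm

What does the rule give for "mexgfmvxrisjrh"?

mgvir

What's happening: keep one character in every 3, starting at position 1 (positions 1st, 4th, 7th, ...).
So "mexgfmvxrisjrh" becomes "mgvir".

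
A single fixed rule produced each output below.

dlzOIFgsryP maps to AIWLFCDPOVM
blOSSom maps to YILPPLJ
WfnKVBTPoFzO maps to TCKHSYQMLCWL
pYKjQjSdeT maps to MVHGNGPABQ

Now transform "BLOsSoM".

What's happening: shift every letter 3 places backward in the alphabet (wrapping around), then convert every letter to uppercase.
So "BLOsSoM" becomes "YILPPLJ".

YILPPLJ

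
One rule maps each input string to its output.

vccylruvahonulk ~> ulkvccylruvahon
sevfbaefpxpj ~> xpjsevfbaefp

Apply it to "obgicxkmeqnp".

What's happening: move the last 3 characters to the front (rotate right by 3).
Doing the same to "obgicxkmeqnp": "qnpobgicxkme".

qnpobgicxkme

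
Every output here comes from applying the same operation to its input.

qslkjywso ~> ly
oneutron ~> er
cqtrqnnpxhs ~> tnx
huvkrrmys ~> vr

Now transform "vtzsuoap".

zo

Each output is the input with this applied: delete the last character, then keep one character in every 3, starting at position 3 (positions 3rd, 6th, 9th, ...).
"vtzsuoap" → "vtzsuoa" → "zo".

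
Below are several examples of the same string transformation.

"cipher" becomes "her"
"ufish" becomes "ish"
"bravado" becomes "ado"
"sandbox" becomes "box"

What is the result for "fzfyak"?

The pattern: keep only the last 3 characters.
"fzfyak" → "yak".

yak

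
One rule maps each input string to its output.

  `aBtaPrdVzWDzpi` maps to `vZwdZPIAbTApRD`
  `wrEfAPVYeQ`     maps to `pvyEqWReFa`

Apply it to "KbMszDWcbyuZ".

Rule — flip the case of every letter, then swap the front and back halves of the string.
Applying that to "KbMszDWcbyuZ" gives "wCBYUzkBmSZd".

wCBYUzkBmSZd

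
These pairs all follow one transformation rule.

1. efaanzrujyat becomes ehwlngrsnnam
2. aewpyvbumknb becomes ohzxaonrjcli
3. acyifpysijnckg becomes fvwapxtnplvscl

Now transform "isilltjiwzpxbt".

The rule is to shift every letter 13 places forward in the alphabet (wrapping around) — i.e. ROT13, then swap the front and back halves of the string.
Doing the same to "isilltjiwzpxbt": "vjmckogvfvyygw".

vjmckogvfvyygw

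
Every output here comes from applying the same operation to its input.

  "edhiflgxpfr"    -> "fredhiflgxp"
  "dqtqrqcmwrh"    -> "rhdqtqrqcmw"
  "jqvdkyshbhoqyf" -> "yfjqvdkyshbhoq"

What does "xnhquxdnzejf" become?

Each output is the input with this applied: move the last 2 characters to the front (rotate right by 2).
On "xnhquxdnzejf" that produces "jfxnhquxdnze".

jfxnhquxdnze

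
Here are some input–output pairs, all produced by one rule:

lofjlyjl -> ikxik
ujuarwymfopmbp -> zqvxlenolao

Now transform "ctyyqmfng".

xplemf

Looking at the pairs, the operation is to delete the first 3 characters, then shift every letter 1 place backward in the alphabet (wrapping around).
For "ctyyqmfng", step one produces "yqmfng"; step two turns that into "xplemf".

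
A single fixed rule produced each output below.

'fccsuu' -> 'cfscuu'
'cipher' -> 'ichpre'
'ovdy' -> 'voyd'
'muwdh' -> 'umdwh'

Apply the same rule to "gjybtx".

Rule — swap each adjacent pair of characters (1↔2, 3↔4, ...).
Applying that to "gjybtx" gives "jgbyxt".

jgbyxt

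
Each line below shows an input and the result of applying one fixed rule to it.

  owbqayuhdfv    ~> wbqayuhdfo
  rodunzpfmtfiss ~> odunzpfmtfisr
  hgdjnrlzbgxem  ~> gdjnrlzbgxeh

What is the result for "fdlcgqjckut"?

Looking at the pairs, the operation is to delete the last character, then move the first character to the end.
On "fdlcgqjckut": the first step gives "fdlcgqjcku", and the second then gives "dlcgqjckuf".

dlcgqjckuf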